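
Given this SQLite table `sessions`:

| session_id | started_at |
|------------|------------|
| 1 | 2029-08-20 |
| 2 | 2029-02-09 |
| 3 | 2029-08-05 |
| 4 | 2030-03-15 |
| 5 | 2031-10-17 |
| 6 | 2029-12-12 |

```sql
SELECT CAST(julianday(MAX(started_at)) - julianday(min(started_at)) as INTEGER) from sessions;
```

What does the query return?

MIN = 2029-02-09, MAX = 2031-10-17.
19 days remain in February 2029 after the 9th (28 − 9).
Full months from March 2029 through September 2031 contribute their day counts.
Then 17 days into October 2031.
Total: 19 + 31 + 30 + 31 + 30 + 31 + 31 + 30 + 31 + 30 + 31 + 31 + 28 + 31 + 30 + 31 + 30 + 31 + 31 + 30 + 31 + 30 + 31 + 31 + 28 + 31 + 30 + 31 + 30 + 31 + 31 + 30 + 17 = 980.

980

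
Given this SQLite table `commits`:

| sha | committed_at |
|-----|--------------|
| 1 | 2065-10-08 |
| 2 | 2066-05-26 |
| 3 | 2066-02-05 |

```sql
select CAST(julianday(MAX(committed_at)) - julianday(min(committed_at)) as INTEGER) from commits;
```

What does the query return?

230

MIN = 2065-10-08, MAX = 2066-05-26.
23 days remain in October 2065 after the 8th (31 − 8).
Full months from November 2065 through April 2066 contribute their day counts.
Then 26 days into May 2066.
Total: 23 + 30 + 31 + 31 + 28 + 31 + 30 + 26 = 230.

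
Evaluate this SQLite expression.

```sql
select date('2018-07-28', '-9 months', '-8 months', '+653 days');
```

Adding -9 months to 2018-07-28 gives 2017-10-28.
Adding -8 months to 2017-10-28 gives 2017-02-28.
Applying '+653 days' to 2017-02-28: counting 653 days forward gives 2018-12-13.

2018-12-13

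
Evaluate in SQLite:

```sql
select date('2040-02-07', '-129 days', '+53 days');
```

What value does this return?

Applying '-129 days' to 2040-02-07: counting 129 days back gives 2039-10-01.
Applying '+53 days' to 2039-10-01: counting 53 days forward gives 2039-11-23.

2039-11-23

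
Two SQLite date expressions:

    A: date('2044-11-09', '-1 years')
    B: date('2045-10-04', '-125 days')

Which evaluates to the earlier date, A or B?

A

A = 2043-11-09.
B = 2045-06-01.
A is earlier.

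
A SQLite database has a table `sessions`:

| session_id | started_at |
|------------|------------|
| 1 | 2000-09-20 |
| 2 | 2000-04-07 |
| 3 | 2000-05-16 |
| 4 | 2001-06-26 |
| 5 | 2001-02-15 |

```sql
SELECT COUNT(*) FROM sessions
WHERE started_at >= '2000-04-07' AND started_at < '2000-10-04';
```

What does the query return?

3

Rows in [2000-04-07, 2000-10-04): 2000-09-20, 2000-04-07, 2000-05-16 → 3 rows.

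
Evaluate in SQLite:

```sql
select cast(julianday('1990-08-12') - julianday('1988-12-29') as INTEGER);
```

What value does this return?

591

2 days remain in December 1988 after the 29th (31 − 29).
Full months from January 1989 through July 1990 contribute their day counts.
Then 12 days into August 1990.
Total: 2 + 31 + 28 + 31 + 30 + 31 + 30 + 31 + 31 + 30 + 31 + 30 + 31 + 31 + 28 + 31 + 30 + 31 + 30 + 31 + 12 = 591.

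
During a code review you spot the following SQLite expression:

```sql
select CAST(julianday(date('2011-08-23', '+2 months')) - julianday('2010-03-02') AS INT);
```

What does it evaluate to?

600

Adding +2 months to 2011-08-23 gives 2011-10-23.
29 days remain in March 2010 after the 2nd (31 − 2).
Full months from April 2010 through September 2011 contribute their day counts.
Then 23 days into October 2011.
Total: 29 + 30 + 31 + 30 + 31 + 31 + 30 + 31 + 30 + 31 + 31 + 28 + 31 + 30 + 31 + 30 + 31 + 31 + 30 + 23 = 600.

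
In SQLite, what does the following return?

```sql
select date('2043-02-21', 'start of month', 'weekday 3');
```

2043-02-04

`start of month` rewinds 2043-02-21 to 2043-02-01.
`weekday 3` advances to the next Wednesday; 2043-02-01 is a Sunday, so it moves forward to 2043-02-04.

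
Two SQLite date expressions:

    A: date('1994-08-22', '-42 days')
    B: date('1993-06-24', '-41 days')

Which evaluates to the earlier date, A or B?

B

A = 1994-07-11.
B = 1993-05-14.
B is earlier.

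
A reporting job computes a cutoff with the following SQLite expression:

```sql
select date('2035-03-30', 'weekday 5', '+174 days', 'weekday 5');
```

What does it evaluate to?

`weekday 5` advances to the next Friday; 2035-03-30 is already a Friday, so it stays at 2035-03-30.
Applying '+174 days' to 2035-03-30: counting 174 days forward gives 2035-09-20.
`weekday 5` advances to the next Friday; 2035-09-20 is a Thursday, so it moves forward to 2035-09-21.

2035-09-21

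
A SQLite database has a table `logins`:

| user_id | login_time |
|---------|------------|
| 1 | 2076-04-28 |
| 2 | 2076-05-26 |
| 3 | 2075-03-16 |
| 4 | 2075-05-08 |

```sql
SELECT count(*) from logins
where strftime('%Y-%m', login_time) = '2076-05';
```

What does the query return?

1

Rows with year-month 2076-05: 2076-05-26 → 1.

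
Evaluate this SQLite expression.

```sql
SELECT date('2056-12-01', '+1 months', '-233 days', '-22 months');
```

2054-07-13

Adding +1 month to 2056-12-01 gives 2057-01-01.
Applying '-233 days' to 2057-01-01: counting 233 days back gives 2056-05-13.
Adding -22 months to 2056-05-13 gives 2054-07-13.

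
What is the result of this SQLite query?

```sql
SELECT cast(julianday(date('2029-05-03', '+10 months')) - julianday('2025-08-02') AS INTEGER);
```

Adding +10 months to 2029-05-03 gives 2030-03-03.
29 days remain in August 2025 after the 2nd (31 − 2).
Full months from September 2025 through February 2030 contribute their day counts.
Then 3 days into March 2030.
Total: 29 + 30 + 31 + 30 + 31 + 31 + 28 + 31 + 30 + 31 + 30 + 31 + 31 + 30 + 31 + 30 + 31 + 31 + 28 + 31 + 30 + 31 + 30 + 31 + 31 + 30 + 31 + 30 + 31 + 31 + 29 + 31 + 30 + 31 + 30 + 31 + 31 + 30 + 31 + 30 + 31 + 31 + 28 + 31 + 30 + 31 + 30 + 31 + 31 + 30 + 31 + 30 + 31 + 31 + 28 + 3 = 1674.

1674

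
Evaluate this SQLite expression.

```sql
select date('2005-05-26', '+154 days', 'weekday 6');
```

2005-10-29

Applying '+154 days' to 2005-05-26: counting 154 days forward gives 2005-10-27.
`weekday 6` advances to the next Saturday; 2005-10-27 is a Thursday, so it moves forward to 2005-10-29.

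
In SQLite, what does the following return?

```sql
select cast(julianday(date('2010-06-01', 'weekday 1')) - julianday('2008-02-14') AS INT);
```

844

`weekday 1` advances to the next Monday; 2010-06-01 is a Tuesday, so it moves forward to 2010-06-07.
15 days remain in February 2008 after the 14th (29 − 14).
Full months from March 2008 through May 2010 contribute their day counts.
Then 7 days into June 2010.
Total: 15 + 31 + 30 + 31 + 30 + 31 + 31 + 30 + 31 + 30 + 31 + 31 + 28 + 31 + 30 + 31 + 30 + 31 + 31 + 30 + 31 + 30 + 31 + 31 + 28 + 31 + 30 + 31 + 7 = 844.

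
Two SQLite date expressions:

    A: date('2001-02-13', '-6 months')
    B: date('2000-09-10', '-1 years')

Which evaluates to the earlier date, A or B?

B

A = 2000-08-13.
B = 1999-09-10.
B is earlier.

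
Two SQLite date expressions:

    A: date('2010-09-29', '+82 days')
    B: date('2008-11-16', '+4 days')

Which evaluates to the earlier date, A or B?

A = 2010-12-20.
B = 2008-11-20.
B is earlier.

B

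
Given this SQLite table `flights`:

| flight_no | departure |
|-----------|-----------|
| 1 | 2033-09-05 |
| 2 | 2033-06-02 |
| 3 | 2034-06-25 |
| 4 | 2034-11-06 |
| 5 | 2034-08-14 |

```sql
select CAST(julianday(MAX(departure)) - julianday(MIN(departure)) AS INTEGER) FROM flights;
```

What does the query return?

522

MIN = 2033-06-02, MAX = 2034-11-06.
28 days remain in June 2033 after the 2nd (30 − 2).
Full months from July 2033 through October 2034 contribute their day counts.
Then 6 days into November 2034.
Total: 28 + 31 + 31 + 30 + 31 + 30 + 31 + 31 + 28 + 31 + 30 + 31 + 30 + 31 + 31 + 30 + 31 + 6 = 522.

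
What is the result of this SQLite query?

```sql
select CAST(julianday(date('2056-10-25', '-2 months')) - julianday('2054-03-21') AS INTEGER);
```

888

Adding -2 months to 2056-10-25 gives 2056-08-25.
10 days remain in March 2054 after the 21st (31 − 21).
Full months from April 2054 through July 2056 contribute their day counts.
Then 25 days into August 2056.
Total: 10 + 30 + 31 + 30 + 31 + 31 + 30 + 31 + 30 + 31 + 31 + 28 + 31 + 30 + 31 + 30 + 31 + 31 + 30 + 31 + 30 + 31 + 31 + 29 + 31 + 30 + 31 + 30 + 31 + 25 = 888.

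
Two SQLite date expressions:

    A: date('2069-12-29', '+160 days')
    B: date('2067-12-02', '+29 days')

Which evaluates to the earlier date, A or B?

B

A = 2070-06-07.
B = 2067-12-31.
B is earlier.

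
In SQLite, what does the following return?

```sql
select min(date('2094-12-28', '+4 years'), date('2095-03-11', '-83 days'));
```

2094-12-18

date('2094-12-28', '+4 years') → 2098-12-28.
date('2095-03-11', '-83 days') → 2094-12-18.
Earlier of the two is 2094-12-18.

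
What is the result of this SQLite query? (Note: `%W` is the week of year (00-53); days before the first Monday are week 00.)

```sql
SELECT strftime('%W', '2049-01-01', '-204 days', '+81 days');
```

First apply '-204 days', '+81 days': 2049-01-01 → 2048-08-31.
2048-08-31 is a Monday. SQLite's %W counts Mondays since the year started; the result is 35.

35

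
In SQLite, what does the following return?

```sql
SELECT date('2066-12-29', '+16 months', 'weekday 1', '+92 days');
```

Adding +16 months to 2066-12-29 gives 2068-04-29.
`weekday 1` advances to the next Monday; 2068-04-29 is a Sunday, so it moves forward to 2068-04-30.
Applying '+92 days' to 2068-04-30: counting 92 days forward gives 2068-07-31.

2068-07-31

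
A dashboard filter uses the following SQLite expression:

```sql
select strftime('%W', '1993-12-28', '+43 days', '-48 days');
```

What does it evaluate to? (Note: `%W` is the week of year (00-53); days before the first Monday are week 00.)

First apply '+43 days', '-48 days': 1993-12-28 → 1993-12-23.
1993-12-23 is a Thursday. SQLite's %W counts Mondays since the year started; the result is 51.

51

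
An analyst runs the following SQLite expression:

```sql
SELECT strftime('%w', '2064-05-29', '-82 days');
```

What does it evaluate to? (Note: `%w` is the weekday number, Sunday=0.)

6

First apply '-82 days': 2064-05-29 → 2064-03-08.
2064-03-08 is a Saturday; with Sunday=0 that is 6.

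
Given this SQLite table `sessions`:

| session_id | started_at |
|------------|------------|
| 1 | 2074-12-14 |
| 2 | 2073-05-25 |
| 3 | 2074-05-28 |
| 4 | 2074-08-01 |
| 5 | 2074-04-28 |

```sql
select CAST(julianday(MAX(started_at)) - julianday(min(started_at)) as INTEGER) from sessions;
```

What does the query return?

568

MIN = 2073-05-25, MAX = 2074-12-14.
6 days remain in May 2073 after the 25th (31 − 25).
Full months from June 2073 through November 2074 contribute their day counts.
Then 14 days into December 2074.
Total: 6 + 30 + 31 + 31 + 30 + 31 + 30 + 31 + 31 + 28 + 31 + 30 + 31 + 30 + 31 + 31 + 30 + 31 + 30 + 14 = 568.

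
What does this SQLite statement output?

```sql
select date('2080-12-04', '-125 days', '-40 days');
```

Applying '-125 days' to 2080-12-04: counting 125 days back gives 2080-08-01.
Going back 1 day from 2080-08-01 reaches 2080-07-31 (last day of July, 31 days).
Going back 31 days from 2080-07-31 reaches 2080-06-30 (last day of June, 30 days).
Going back 8 days within June lands on 2080-06-22.

2080-06-22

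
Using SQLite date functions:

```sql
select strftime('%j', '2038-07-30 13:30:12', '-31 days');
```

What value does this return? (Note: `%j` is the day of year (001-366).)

180

First apply '-31 days': 2038-07-30 13:30:12 → 2038-06-29 13:30:12.
Day-of-year for 2038-06-29: days since 2038-01-01 inclusive = 180, zero-padded to 180.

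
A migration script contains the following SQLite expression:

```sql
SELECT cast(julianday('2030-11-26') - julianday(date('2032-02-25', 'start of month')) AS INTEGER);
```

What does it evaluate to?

`start of month` rewinds 2032-02-25 to 2032-02-01.
4 days remain in November 2030 after the 26th (30 − 26).
Full months from December 2030 through January 2032 contribute their day counts.
Then 1 day into February 2032.
Total: 4 + 31 + 31 + 28 + 31 + 30 + 31 + 30 + 31 + 31 + 30 + 31 + 30 + 31 + 31 + 1 = 432.
The subtraction is earlier − later, so the result is −432 → -432.

-432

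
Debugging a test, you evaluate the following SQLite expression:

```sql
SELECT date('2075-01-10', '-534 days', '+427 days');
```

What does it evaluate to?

Applying '-534 days' to 2075-01-10: counting 534 days back gives 2073-07-25.
Applying '+427 days' to 2073-07-25: counting 427 days forward gives 2074-09-25.

2074-09-25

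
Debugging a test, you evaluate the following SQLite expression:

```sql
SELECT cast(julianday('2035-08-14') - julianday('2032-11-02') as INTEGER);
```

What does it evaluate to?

1015

28 days remain in November 2032 after the 2nd (30 − 2).
Full months from December 2032 through July 2035 contribute their day counts.
Then 14 days into August 2035.
Total: 28 + 31 + 31 + 28 + 31 + 30 + 31 + 30 + 31 + 31 + 30 + 31 + 30 + 31 + 31 + 28 + 31 + 30 + 31 + 30 + 31 + 31 + 30 + 31 + 30 + 31 + 31 + 28 + 31 + 30 + 31 + 30 + 31 + 14 = 1015.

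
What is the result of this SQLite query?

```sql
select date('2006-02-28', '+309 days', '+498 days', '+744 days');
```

2010-05-29

Applying '+309 days' to 2006-02-28: counting 309 days forward gives 2007-01-03.
Applying '+498 days' to 2007-01-03: counting 498 days forward gives 2008-05-15.
Applying '+744 days' to 2008-05-15: counting 744 days forward gives 2010-05-29.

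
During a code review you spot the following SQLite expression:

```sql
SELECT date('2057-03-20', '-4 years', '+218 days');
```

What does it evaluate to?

Adding -4 years to 2057-03-20 gives 2053-03-20.
Applying '+218 days' to 2053-03-20: counting 218 days forward gives 2053-10-24.

2053-10-24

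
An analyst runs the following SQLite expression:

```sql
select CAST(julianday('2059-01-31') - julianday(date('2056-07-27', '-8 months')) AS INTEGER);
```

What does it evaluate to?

1161

Adding -8 months to 2056-07-27 gives 2055-11-27.
3 days remain in November 2055 after the 27th (30 − 27).
Full months from December 2055 through December 2058 contribute their day counts.
Then 31 days into January 2059.
Total: 3 + 31 + 31 + 29 + 31 + 30 + 31 + 30 + 31 + 31 + 30 + 31 + 30 + 31 + 31 + 28 + 31 + 30 + 31 + 30 + 31 + 31 + 30 + 31 + 30 + 31 + 31 + 28 + 31 + 30 + 31 + 30 + 31 + 31 + 30 + 31 + 30 + 31 + 31 = 1161.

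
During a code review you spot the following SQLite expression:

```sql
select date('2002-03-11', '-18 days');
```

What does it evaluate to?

2002-02-21

Going back 11 days from 2002-03-11 reaches 2002-02-28 (last day of February, 28 days).
Going back 7 days within February lands on 2002-02-21.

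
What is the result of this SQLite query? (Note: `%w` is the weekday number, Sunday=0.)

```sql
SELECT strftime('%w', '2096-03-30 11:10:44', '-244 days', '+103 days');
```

4

First apply '-244 days', '+103 days': 2096-03-30 11:10:44 → 2095-11-10 11:10:44.
2095-11-10 is a Thursday; with Sunday=0 that is 4.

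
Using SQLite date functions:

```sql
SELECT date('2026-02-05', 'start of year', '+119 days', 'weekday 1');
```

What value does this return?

2026-05-04

`start of year` rewinds 2026-02-05 to 2026-01-01.
Applying '+119 days' to 2026-01-01: counting 119 days forward gives 2026-04-30.
`weekday 1` advances to the next Monday; 2026-04-30 is a Thursday, so it moves forward to 2026-05-04.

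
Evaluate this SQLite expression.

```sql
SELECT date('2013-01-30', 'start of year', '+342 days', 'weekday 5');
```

2013-12-13

`start of year` rewinds 2013-01-30 to 2013-01-01.
Applying '+342 days' to 2013-01-01: counting 342 days forward gives 2013-12-09.
`weekday 5` advances to the next Friday; 2013-12-09 is a Monday, so it moves forward to 2013-12-13.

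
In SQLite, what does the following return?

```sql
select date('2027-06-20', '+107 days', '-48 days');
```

2027-08-18

Applying '+107 days' to 2027-06-20: counting 107 days forward gives 2027-10-05.
Applying '-48 days' to 2027-10-05: counting 48 days back gives 2027-08-18.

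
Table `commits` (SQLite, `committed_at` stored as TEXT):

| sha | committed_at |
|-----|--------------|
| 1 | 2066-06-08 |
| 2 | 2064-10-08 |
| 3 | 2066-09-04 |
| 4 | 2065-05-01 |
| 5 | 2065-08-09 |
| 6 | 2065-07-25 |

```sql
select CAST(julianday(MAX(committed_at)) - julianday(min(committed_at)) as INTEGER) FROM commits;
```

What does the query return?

696

MIN = 2064-10-08, MAX = 2066-09-04.
23 days remain in October 2064 after the 8th (31 − 8).
Full months from November 2064 through August 2066 contribute their day counts.
Then 4 days into September 2066.
Total: 23 + 30 + 31 + 31 + 28 + 31 + 30 + 31 + 30 + 31 + 31 + 30 + 31 + 30 + 31 + 31 + 28 + 31 + 30 + 31 + 30 + 31 + 31 + 4 = 696.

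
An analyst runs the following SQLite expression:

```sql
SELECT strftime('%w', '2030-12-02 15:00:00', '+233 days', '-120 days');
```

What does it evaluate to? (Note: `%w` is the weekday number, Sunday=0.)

First apply '+233 days', '-120 days': 2030-12-02 15:00:00 → 2031-03-25 15:00:00.
2031-03-25 is a Tuesday; with Sunday=0 that is 2.

2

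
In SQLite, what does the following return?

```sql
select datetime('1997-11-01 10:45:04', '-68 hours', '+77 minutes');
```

-68 hours from 1997-11-01 10:45:04 is 1997-10-29 14:45:04 (crosses midnight).
77 minutes = 1h 17m; +77 minutes from 1997-10-29 14:45:04 is 1997-10-29 16:02:04.

1997-10-29 16:02:04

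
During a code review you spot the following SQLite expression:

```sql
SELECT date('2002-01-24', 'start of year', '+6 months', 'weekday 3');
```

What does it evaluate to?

2002-07-03

`start of year` rewinds 2002-01-24 to 2002-01-01.
Adding +6 months to 2002-01-01 gives 2002-07-01.
`weekday 3` advances to the next Wednesday; 2002-07-01 is a Monday, so it moves forward to 2002-07-03.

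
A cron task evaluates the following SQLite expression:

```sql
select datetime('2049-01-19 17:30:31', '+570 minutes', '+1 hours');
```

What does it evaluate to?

570 minutes = 9h 30m; +570 minutes from 2049-01-19 17:30:31 is 2049-01-20 03:00:31 (crosses midnight).
+1 hours from 2049-01-20 03:00:31 is 2049-01-20 04:00:31.

2049-01-20 04:00:31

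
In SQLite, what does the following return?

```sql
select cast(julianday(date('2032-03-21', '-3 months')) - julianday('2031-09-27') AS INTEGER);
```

Adding -3 months to 2032-03-21 gives 2031-12-21.
3 days remain in September 2031 after the 27th (30 − 27).
October 2031: 31 days.
November 2031: 30 days.
Then 21 days into December 2031.
Total: 3 + 31 + 30 + 21 = 85.

85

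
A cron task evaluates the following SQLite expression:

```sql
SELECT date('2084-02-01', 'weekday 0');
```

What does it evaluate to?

`weekday 0` advances to the next Sunday; 2084-02-01 is a Tuesday, so it moves forward to 2084-02-06.

2084-02-06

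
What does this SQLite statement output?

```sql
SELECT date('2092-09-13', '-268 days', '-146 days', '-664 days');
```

2089-10-01

Applying '-268 days' to 2092-09-13: counting 268 days back gives 2091-12-20.
Applying '-146 days' to 2091-12-20: counting 146 days back gives 2091-07-27.
Applying '-664 days' to 2091-07-27: counting 664 days back gives 2089-10-01.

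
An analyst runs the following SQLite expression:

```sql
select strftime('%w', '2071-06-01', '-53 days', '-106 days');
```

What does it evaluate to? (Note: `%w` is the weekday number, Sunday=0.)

3

First apply '-53 days', '-106 days': 2071-06-01 → 2070-12-24.
2070-12-24 is a Wednesday; with Sunday=0 that is 3.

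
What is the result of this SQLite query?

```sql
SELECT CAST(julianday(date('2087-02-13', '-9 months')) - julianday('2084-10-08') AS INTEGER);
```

Adding -9 months to 2087-02-13 gives 2086-05-13.
23 days remain in October 2084 after the 8th (31 − 8).
Full months from November 2084 through April 2086 contribute their day counts.
Then 13 days into May 2086.
Total: 23 + 30 + 31 + 31 + 28 + 31 + 30 + 31 + 30 + 31 + 31 + 30 + 31 + 30 + 31 + 31 + 28 + 31 + 30 + 13 = 582.

582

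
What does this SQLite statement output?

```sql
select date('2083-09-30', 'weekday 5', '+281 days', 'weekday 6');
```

2084-07-08

`weekday 5` advances to the next Friday; 2083-09-30 is a Thursday, so it moves forward to 2083-10-01.
Applying '+281 days' to 2083-10-01: counting 281 days forward gives 2084-07-08.
`weekday 6` advances to the next Saturday; 2084-07-08 is already a Saturday, so it stays at 2084-07-08.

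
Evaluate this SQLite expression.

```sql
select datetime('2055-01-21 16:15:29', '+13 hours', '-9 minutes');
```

2055-01-22 05:06:29

+13 hours from 2055-01-21 16:15:29 is 2055-01-22 05:15:29 (crosses midnight).
-9 minutes from 2055-01-22 05:15:29 is 2055-01-22 05:06:29.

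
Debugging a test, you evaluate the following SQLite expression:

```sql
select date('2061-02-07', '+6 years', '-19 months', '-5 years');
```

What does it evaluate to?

Adding +6 years to 2061-02-07 gives 2067-02-07.
Adding -19 months to 2067-02-07 gives 2065-07-07.
Adding -5 years to 2065-07-07 gives 2060-07-07.

2060-07-07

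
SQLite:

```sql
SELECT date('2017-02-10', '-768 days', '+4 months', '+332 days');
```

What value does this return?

2016-03-31

Applying '-768 days' to 2017-02-10: counting 768 days back gives 2015-01-04.
Adding +4 months to 2015-01-04 gives 2015-05-04.
Applying '+332 days' to 2015-05-04: counting 332 days forward gives 2016-03-31.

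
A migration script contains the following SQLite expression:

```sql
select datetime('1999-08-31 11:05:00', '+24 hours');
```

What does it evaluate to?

1999-09-01 11:05:00

+24 hours from 1999-08-31 11:05:00 is 1999-09-01 11:05:00 (crosses midnight).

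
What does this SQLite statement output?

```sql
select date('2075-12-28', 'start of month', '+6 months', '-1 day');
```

`start of month` rewinds 2075-12-28 to 2075-12-01.
Adding +6 months to 2075-12-01 gives 2076-06-01.
Going back 1 day from 2076-06-01 reaches 2076-05-31 (last day of May, 31 days).

2076-05-31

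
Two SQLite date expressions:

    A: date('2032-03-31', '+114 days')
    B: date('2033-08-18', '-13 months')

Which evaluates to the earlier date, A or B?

A = 2032-07-23.
B = 2032-07-18.
B is earlier.

B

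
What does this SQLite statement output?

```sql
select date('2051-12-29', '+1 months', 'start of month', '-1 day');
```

Adding +1 month to 2051-12-29 gives 2052-01-29.
`start of month` rewinds 2052-01-29 to 2052-01-01.
Going back 1 day from 2052-01-01 reaches 2051-12-31 (last day of December, 31 days).

2051-12-31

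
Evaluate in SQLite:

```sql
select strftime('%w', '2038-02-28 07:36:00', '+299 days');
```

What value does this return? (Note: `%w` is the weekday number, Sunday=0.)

First apply '+299 days': 2038-02-28 07:36:00 → 2038-12-24 07:36:00.
2038-12-24 is a Friday; with Sunday=0 that is 5.

5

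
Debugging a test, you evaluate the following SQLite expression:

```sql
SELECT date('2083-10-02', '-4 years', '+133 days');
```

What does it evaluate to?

Adding -4 years to 2083-10-02 gives 2079-10-02.
Applying '+133 days' to 2079-10-02: counting 133 days forward gives 2080-02-12.

2080-02-12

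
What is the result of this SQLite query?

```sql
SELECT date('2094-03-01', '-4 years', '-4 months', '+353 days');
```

Adding -4 years to 2094-03-01 gives 2090-03-01.
Adding -4 months to 2090-03-01 gives 2089-11-01.
Applying '+353 days' to 2089-11-01: counting 353 days forward gives 2090-10-20.

2090-10-20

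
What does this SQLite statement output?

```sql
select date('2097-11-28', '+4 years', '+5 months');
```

2102-04-28

Adding +4 years to 2097-11-28 gives 2101-11-28.
Adding +5 months to 2101-11-28 gives 2102-04-28.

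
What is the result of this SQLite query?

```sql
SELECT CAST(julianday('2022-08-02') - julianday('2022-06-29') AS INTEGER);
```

1 day remains in June 2022 after the 29th (30 − 29).
July 2022: 31 days.
Then 2 days into August 2022.
Total: 1 + 31 + 2 = 34.

34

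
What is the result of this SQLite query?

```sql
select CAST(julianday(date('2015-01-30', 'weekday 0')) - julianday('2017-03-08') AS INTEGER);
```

`weekday 0` advances to the next Sunday; 2015-01-30 is a Friday, so it moves forward to 2015-02-01.
27 days remain in February 2015 after the 1st (28 − 1).
Full months from March 2015 through February 2017 contribute their day counts.
Then 8 days into March 2017.
Total: 27 + 31 + 30 + 31 + 30 + 31 + 31 + 30 + 31 + 30 + 31 + 31 + 29 + 31 + 30 + 31 + 30 + 31 + 31 + 30 + 31 + 30 + 31 + 31 + 28 + 8 = 766.
The subtraction is earlier − later, so the result is −766 → -766.

-766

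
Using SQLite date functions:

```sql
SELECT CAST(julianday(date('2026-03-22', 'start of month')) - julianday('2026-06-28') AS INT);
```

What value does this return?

-119

`start of month` rewinds 2026-03-22 to 2026-03-01.
30 days remain in March 2026 after the 1st (31 − 1).
April 2026: 30 days.
May 2026: 31 days.
Then 28 days into June 2026.
Total: 30 + 30 + 31 + 28 = 119.
The subtraction is earlier − later, so the result is −119 → -119.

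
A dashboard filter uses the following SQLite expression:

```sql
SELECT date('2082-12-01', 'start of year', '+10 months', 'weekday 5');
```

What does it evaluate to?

`start of year` rewinds 2082-12-01 to 2082-01-01.
Adding +10 months to 2082-01-01 gives 2082-11-01.
`weekday 5` advances to the next Friday; 2082-11-01 is a Sunday, so it moves forward to 2082-11-06.

2082-11-06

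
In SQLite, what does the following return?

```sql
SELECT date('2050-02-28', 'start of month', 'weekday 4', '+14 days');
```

2050-02-17

`start of month` rewinds 2050-02-28 to 2050-02-01.
`weekday 4` advances to the next Thursday; 2050-02-01 is a Tuesday, so it moves forward to 2050-02-03.
Advancing 14 more days within February lands on 2050-02-17.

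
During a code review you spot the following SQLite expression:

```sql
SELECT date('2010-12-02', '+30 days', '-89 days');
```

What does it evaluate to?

December 2010 has 31 days; 29 remain after the 2nd, so 30 days reach 2011-01-01.
Applying '-89 days' to 2011-01-01: counting 89 days back gives 2010-10-04.

2010-10-04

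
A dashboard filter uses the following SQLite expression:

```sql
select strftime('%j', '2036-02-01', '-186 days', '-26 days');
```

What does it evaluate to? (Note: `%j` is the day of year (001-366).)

185

First apply '-186 days', '-26 days': 2036-02-01 → 2035-07-04.
Day-of-year for 2035-07-04: days since 2035-01-01 inclusive = 185, zero-padded to 185.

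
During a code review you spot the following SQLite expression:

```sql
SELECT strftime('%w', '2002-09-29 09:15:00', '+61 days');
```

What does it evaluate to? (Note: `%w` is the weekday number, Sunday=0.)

First apply '+61 days': 2002-09-29 09:15:00 → 2002-11-29 09:15:00.
2002-11-29 is a Friday; with Sunday=0 that is 5.

5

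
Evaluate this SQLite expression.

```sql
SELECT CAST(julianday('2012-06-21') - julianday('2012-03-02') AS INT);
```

111

29 days remain in March 2012 after the 2nd (31 − 2).
April 2012: 30 days.
May 2012: 31 days.
Then 21 days into June 2012.
Total: 29 + 30 + 31 + 21 = 111.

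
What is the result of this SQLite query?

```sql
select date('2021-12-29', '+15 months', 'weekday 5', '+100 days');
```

2023-07-09

Adding +15 months to 2021-12-29 gives 2023-03-29.
`weekday 5` advances to the next Friday; 2023-03-29 is a Wednesday, so it moves forward to 2023-03-31.
Applying '+100 days' to 2023-03-31: counting 100 days forward gives 2023-07-09.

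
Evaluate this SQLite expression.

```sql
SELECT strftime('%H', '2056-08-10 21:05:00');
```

21

`%H` extracts the 2-digit hour (00-23): 21.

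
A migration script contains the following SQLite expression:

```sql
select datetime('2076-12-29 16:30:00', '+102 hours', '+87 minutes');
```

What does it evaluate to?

2077-01-02 23:57:00

+102 hours from 2076-12-29 16:30:00 is 2077-01-02 22:30:00 (crosses midnight).
87 minutes = 1h 27m; +87 minutes from 2077-01-02 22:30:00 is 2077-01-02 23:57:00.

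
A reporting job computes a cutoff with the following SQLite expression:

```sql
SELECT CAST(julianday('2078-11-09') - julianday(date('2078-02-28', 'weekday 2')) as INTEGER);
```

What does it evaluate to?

`weekday 2` advances to the next Tuesday; 2078-02-28 is a Monday, so it moves forward to 2078-03-01.
30 days remain in March 2078 after the 1st (31 − 1).
Full months from April 2078 through October 2078 contribute their day counts.
Then 9 days into November 2078.
Total: 30 + 30 + 31 + 30 + 31 + 31 + 30 + 31 + 9 = 253.

253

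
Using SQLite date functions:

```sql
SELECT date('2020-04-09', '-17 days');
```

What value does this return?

Going back 9 days from 2020-04-09 reaches 2020-03-31 (last day of March, 31 days).
Going back 8 days within March lands on 2020-03-23.

2020-03-23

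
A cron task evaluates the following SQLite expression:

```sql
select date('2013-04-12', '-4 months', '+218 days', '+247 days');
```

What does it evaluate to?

2014-03-22

Adding -4 months to 2013-04-12 gives 2012-12-12.
Applying '+218 days' to 2012-12-12: counting 218 days forward gives 2013-07-18.
Applying '+247 days' to 2013-07-18: counting 247 days forward gives 2014-03-22.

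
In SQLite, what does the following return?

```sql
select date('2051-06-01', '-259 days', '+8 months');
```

Applying '-259 days' to 2051-06-01: counting 259 days back gives 2050-09-15.
Adding +8 months to 2050-09-15 gives 2051-05-15.

2051-05-15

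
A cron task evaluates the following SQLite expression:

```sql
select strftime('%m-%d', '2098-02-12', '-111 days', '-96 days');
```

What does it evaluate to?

First apply '-111 days', '-96 days': 2098-02-12 → 2097-07-20.
`%m-%d` extracts the month-day: 07-20.

07-20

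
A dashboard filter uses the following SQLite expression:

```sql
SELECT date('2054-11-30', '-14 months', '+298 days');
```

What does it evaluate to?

2054-07-25

Adding -14 months to 2054-11-30 gives 2053-09-30.
Applying '+298 days' to 2053-09-30: counting 298 days forward gives 2054-07-25.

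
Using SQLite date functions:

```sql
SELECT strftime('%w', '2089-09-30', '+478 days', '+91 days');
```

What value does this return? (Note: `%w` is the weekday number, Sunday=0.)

First apply '+478 days', '+91 days': 2089-09-30 → 2091-04-22.
2091-04-22 is a Sunday; with Sunday=0 that is 0.

0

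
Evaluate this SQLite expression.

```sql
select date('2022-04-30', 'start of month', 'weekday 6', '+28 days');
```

`start of month` rewinds 2022-04-30 to 2022-04-01.
`weekday 6` advances to the next Saturday; 2022-04-01 is a Friday, so it moves forward to 2022-04-02.
Advancing 28 more days within April lands on 2022-04-30.

2022-04-30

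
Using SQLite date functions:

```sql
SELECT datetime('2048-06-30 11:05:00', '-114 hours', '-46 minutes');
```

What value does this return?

2048-06-25 16:19:00

-114 hours from 2048-06-30 11:05:00 is 2048-06-25 17:05:00 (crosses midnight).
-46 minutes from 2048-06-25 17:05:00 is 2048-06-25 16:19:00.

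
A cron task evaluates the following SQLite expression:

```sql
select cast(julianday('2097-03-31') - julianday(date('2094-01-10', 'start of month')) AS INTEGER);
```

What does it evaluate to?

`start of month` rewinds 2094-01-10 to 2094-01-01.
30 days remain in January 2094 after the 1st (31 − 1).
Full months from February 2094 through February 2097 contribute their day counts.
Then 31 days into March 2097.
Total: 30 + 28 + 31 + 30 + 31 + 30 + 31 + 31 + 30 + 31 + 30 + 31 + 31 + 28 + 31 + 30 + 31 + 30 + 31 + 31 + 30 + 31 + 30 + 31 + 31 + 29 + 31 + 30 + 31 + 30 + 31 + 31 + 30 + 31 + 30 + 31 + 31 + 28 + 31 = 1185.

1185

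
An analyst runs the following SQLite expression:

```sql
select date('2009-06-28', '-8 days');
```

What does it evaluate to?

Going back 8 days within June lands on 2009-06-20.

2009-06-20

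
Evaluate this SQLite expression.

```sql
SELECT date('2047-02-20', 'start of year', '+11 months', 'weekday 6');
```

`start of year` rewinds 2047-02-20 to 2047-01-01.
Adding +11 months to 2047-01-01 gives 2047-12-01.
`weekday 6` advances to the next Saturday; 2047-12-01 is a Sunday, so it moves forward to 2047-12-07.

2047-12-07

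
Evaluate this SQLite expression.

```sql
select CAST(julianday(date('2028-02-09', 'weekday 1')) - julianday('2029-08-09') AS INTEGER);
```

`weekday 1` advances to the next Monday; 2028-02-09 is a Wednesday, so it moves forward to 2028-02-14.
15 days remain in February 2028 after the 14th (29 − 14).
Full months from March 2028 through July 2029 contribute their day counts.
Then 9 days into August 2029.
Total: 15 + 31 + 30 + 31 + 30 + 31 + 31 + 30 + 31 + 30 + 31 + 31 + 28 + 31 + 30 + 31 + 30 + 31 + 9 = 542.
The subtraction is earlier − later, so the result is −542 → -542.

-542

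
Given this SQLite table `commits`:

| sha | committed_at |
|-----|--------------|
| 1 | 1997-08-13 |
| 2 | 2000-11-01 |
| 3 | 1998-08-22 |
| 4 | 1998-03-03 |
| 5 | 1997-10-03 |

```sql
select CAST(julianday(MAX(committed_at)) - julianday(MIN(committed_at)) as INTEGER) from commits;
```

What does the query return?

MIN = 1997-08-13, MAX = 2000-11-01.
18 days remain in August 1997 after the 13th (31 − 13).
Full months from September 1997 through October 2000 contribute their day counts.
Then 1 day into November 2000.
Total: 18 + 30 + 31 + 30 + 31 + 31 + 28 + 31 + 30 + 31 + 30 + 31 + 31 + 30 + 31 + 30 + 31 + 31 + 28 + 31 + 30 + 31 + 30 + 31 + 31 + 30 + 31 + 30 + 31 + 31 + 29 + 31 + 30 + 31 + 30 + 31 + 31 + 30 + 31 + 1 = 1176.

1176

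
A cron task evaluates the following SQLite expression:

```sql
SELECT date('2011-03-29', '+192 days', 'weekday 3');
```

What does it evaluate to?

Applying '+192 days' to 2011-03-29: counting 192 days forward gives 2011-10-07.
`weekday 3` advances to the next Wednesday; 2011-10-07 is a Friday, so it moves forward to 2011-10-12.

2011-10-12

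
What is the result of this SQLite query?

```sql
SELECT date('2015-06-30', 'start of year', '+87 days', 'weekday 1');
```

2015-03-30

`start of year` rewinds 2015-06-30 to 2015-01-01.
Applying '+87 days' to 2015-01-01: counting 87 days forward gives 2015-03-29.
`weekday 1` advances to the next Monday; 2015-03-29 is a Sunday, so it moves forward to 2015-03-30.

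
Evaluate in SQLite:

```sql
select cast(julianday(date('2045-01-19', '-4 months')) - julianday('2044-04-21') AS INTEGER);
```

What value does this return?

151

Adding -4 months to 2045-01-19 gives 2044-09-19.
9 days remain in April 2044 after the 21st (30 − 21).
May 2044: 31 days.
June 2044: 30 days.
July 2044: 31 days.
August 2044: 31 days.
Then 19 days into September 2044.
Total: 9 + 31 + 30 + 31 + 31 + 19 = 151.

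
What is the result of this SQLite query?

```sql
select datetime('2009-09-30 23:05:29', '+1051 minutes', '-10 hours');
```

1051 minutes = 17h 31m; +1051 minutes from 2009-09-30 23:05:29 is 2009-10-01 16:36:29 (crosses midnight).
-10 hours from 2009-10-01 16:36:29 is 2009-10-01 06:36:29.

2009-10-01 06:36:29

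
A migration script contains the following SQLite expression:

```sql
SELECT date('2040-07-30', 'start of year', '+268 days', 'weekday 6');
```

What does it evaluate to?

2040-09-29

`start of year` rewinds 2040-07-30 to 2040-01-01.
Applying '+268 days' to 2040-01-01: counting 268 days forward gives 2040-09-25.
`weekday 6` advances to the next Saturday; 2040-09-25 is a Tuesday, so it moves forward to 2040-09-29.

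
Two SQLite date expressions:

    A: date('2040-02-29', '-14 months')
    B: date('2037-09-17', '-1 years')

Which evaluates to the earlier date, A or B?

B

A = 2038-12-29.
B = 2036-09-17.
B is earlier.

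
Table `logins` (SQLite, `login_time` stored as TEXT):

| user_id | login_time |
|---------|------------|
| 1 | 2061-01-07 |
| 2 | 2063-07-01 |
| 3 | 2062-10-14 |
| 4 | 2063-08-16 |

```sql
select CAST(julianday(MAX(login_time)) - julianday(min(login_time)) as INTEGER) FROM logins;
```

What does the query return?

MIN = 2061-01-07, MAX = 2063-08-16.
24 days remain in January 2061 after the 7th (31 − 7).
Full months from February 2061 through July 2063 contribute their day counts.
Then 16 days into August 2063.
Total: 24 + 28 + 31 + 30 + 31 + 30 + 31 + 31 + 30 + 31 + 30 + 31 + 31 + 28 + 31 + 30 + 31 + 30 + 31 + 31 + 30 + 31 + 30 + 31 + 31 + 28 + 31 + 30 + 31 + 30 + 31 + 16 = 951.

951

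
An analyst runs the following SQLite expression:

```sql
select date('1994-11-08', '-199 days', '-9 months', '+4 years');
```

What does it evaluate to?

Applying '-199 days' to 1994-11-08: counting 199 days back gives 1994-04-23.
Adding -9 months to 1994-04-23 gives 1993-07-23.
Adding +4 years to 1993-07-23 gives 1997-07-23.

1997-07-23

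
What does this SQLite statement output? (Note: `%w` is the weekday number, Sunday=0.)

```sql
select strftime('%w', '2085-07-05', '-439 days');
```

First apply '-439 days': 2085-07-05 → 2084-04-22.
2084-04-22 is a Saturday; with Sunday=0 that is 6.

6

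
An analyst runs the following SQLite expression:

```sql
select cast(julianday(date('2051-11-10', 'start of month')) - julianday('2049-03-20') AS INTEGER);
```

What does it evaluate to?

956

`start of month` rewinds 2051-11-10 to 2051-11-01.
11 days remain in March 2049 after the 20th (31 − 20).
Full months from April 2049 through October 2051 contribute their day counts.
Then 1 day into November 2051.
Total: 11 + 30 + 31 + 30 + 31 + 31 + 30 + 31 + 30 + 31 + 31 + 28 + 31 + 30 + 31 + 30 + 31 + 31 + 30 + 31 + 30 + 31 + 31 + 28 + 31 + 30 + 31 + 30 + 31 + 31 + 30 + 31 + 1 = 956.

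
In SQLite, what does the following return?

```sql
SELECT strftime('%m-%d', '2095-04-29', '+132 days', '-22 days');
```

08-17

First apply '+132 days', '-22 days': 2095-04-29 → 2095-08-17.
`%m-%d` extracts the month-day: 08-17.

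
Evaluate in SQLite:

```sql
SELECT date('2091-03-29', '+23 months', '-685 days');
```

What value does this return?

2091-04-16

Adding +23 months to 2091-03-29 targets 2093-02-29. February 2093 has only 28 days, so SQLite normalizes the 1-day overflow forward to 2093-03-01.
Applying '-685 days' to 2093-03-01: counting 685 days back gives 2091-04-16.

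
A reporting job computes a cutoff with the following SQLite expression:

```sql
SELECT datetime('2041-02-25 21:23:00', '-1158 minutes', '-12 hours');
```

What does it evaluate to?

1158 minutes = 19h 18m; -1158 minutes from 2041-02-25 21:23:00 is 2041-02-25 02:05:00.
-12 hours from 2041-02-25 02:05:00 is 2041-02-24 14:05:00 (crosses midnight).

2041-02-24 14:05:00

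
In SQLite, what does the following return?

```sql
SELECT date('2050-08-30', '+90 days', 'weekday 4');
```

2050-12-01

Applying '+90 days' to 2050-08-30: counting 90 days forward gives 2050-11-28.
`weekday 4` advances to the next Thursday; 2050-11-28 is a Monday, so it moves forward to 2050-12-01.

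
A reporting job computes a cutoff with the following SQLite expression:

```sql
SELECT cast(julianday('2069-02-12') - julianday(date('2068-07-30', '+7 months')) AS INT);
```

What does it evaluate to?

Adding +7 months to 2068-07-30 targets 2069-02-30. February 2069 has only 28 days, so SQLite normalizes the 2-day overflow forward to 2069-03-02.
16 days remain in February 2069 after the 12th (28 − 12).
Then 2 days into March 2069.
Total: 16 + 2 = 18.
The subtraction is earlier − later, so the result is −18 → -18.

-18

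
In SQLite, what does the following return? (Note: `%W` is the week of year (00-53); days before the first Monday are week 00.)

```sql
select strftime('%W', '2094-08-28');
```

34

2094-08-28 is a Saturday. SQLite's %W counts Mondays since the year started; the result is 34.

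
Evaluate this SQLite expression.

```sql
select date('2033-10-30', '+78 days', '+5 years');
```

Applying '+78 days' to 2033-10-30: counting 78 days forward gives 2034-01-16.
Adding +5 years to 2034-01-16 gives 2039-01-16.

2039-01-16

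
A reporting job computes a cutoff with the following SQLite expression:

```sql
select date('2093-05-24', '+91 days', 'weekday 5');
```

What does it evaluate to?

Applying '+91 days' to 2093-05-24: counting 91 days forward gives 2093-08-23.
`weekday 5` advances to the next Friday; 2093-08-23 is a Sunday, so it moves forward to 2093-08-28.

2093-08-28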